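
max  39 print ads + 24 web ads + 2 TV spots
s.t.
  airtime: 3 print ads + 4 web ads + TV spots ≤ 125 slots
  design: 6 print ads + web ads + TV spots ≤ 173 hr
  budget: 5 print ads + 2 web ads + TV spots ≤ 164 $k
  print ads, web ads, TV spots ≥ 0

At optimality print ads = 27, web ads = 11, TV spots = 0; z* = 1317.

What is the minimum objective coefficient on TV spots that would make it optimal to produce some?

9

Binding: airtime and design. Non-binding: budget (7 unused).
Since budget is not tight, its dual is 0.
Dual feasibility on the basic columns requires 3·y_airtime + 6·y_design = 39, 4·y_airtime + 1·y_design = 24.
This yields shadow prices y_airtime = 5, y_design = 4.
TV spots enters the basis when its profit ≥ yᵀa₃ = 5·1 + 4·1 = 9.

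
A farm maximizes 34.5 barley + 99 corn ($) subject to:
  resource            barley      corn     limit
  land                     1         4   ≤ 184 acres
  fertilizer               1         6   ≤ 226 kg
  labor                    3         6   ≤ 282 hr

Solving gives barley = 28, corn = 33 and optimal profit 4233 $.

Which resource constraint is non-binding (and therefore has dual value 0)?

land: 160/184 (slack 24)
fertilizer: 226/226 (binding)
labor: 282/282 (binding)
By complementary slackness, a constraint with positive slack has shadow price 0 → land.

land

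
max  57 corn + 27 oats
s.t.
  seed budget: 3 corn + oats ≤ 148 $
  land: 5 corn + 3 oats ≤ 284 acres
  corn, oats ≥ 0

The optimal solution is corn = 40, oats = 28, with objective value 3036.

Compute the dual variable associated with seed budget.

9

At the optimum: seed budget uses 148 of 148 (binding); land uses 284 of 284 (binding).
Dual feasibility on the basic columns requires 3·y_seed budget + 5·y_land = 57, 1·y_seed budget + 3·y_land = 27.
→ y_seed budget = 9 and y_land = 6.
Shadow price of seed budget = 9.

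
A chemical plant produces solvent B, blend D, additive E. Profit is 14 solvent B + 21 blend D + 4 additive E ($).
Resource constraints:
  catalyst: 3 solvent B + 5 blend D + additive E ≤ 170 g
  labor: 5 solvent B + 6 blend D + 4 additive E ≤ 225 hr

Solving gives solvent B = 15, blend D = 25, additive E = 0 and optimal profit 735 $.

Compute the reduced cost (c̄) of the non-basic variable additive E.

At the optimum: catalyst uses 170 of 170 (binding); labor uses 225 of 225 (binding).
The binding rows give the dual system: 3·y_catalyst + 5·y_labor = 14 and 5·y_catalyst + 6·y_labor = 21.
This yields shadow prices y_catalyst = 3, y_labor = 1.
Reduced cost of additive E: c₃ − yᵀa₃ = 4 − (3·1 + 1·4) = 4 − 7 = -3.

-3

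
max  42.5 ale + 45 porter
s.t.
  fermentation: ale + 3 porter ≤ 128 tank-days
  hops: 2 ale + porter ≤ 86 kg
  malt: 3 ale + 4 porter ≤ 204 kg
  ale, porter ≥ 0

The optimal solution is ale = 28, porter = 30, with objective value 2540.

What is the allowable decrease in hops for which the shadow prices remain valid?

10

Binding constraints: hops, malt. The basis is B = [[2,1],[3,4]] with det 5.
Per unit decrease in hops, x* moves by d = (-0.8, 0.6).
The basis stays optimal until fermentation becomes binding; allowable decrease = 10 kg.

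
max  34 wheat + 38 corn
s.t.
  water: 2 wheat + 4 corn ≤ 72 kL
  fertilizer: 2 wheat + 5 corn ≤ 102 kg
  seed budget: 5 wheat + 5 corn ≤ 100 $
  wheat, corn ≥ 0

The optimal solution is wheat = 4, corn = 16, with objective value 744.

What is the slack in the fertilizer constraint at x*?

fertilizer used = 2·4 + 5·16 = 88; slack = 102 − 88 = 14.

14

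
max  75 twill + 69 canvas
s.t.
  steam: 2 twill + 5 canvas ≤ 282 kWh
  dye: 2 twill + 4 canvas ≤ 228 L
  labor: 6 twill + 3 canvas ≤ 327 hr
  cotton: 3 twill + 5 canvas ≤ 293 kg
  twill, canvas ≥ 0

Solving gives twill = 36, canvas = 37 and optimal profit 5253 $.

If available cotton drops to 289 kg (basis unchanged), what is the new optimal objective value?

5217

At the optimum: steam uses 257 of 282 (slack = 25); dye uses 220 of 228 (slack = 8); labor uses 327 of 327 (binding); cotton uses 293 of 293 (binding).
Slack constraints have shadow price 0 (complementary slackness).
Dual feasibility on the basic columns requires 6·y_labor + 3·y_cotton = 75, 3·y_labor + 5·y_cotton = 69.
This yields shadow prices y_labor = 8, y_cotton = 9.
Δz = y_cotton·Δb = 9 × (-4) = -36, so new z* = 5253 − 36 = 5217.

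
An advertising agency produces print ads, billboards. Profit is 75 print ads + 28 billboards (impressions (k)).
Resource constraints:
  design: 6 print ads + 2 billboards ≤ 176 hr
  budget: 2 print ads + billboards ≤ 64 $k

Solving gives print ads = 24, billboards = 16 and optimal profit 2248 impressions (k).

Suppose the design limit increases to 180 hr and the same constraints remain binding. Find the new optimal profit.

2286

At the optimum: design uses 176 of 176 (binding); budget uses 64 of 64 (binding).
From A_Bᵀ y = c: 6·y_design + 2·y_budget = 75; 2·y_design + 1·y_budget = 28.
→ y_design = 9.5 and y_budget = 9.
Δz = y_design·Δb = 9.5 × (4) = 38, so new z* = 2248 + 38 = 2286.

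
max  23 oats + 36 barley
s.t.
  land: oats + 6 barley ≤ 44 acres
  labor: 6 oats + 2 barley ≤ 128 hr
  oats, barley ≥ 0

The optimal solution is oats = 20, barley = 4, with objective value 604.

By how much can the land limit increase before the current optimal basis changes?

340

Binding constraints: land, labor. The basis is B = [[1,6],[6,2]] with det -34.
Per unit increase in land, x* moves by d = (-0.0588, 0.1765).
The basis stays optimal until oats reaches 0; allowable increase = 340 acres.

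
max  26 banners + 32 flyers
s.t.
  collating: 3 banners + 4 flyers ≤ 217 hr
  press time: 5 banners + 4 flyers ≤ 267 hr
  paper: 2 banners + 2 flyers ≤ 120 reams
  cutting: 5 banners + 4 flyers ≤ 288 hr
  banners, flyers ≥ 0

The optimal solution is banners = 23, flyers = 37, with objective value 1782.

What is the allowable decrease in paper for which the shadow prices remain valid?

11.5

Binding constraints: collating, paper. The basis is B = [[3,4],[2,2]] with det -2.
Per unit decrease in paper, x* moves by d = (-2, 1.5).
The basis stays optimal until banners reaches 0; allowable decrease = 11.5 reams.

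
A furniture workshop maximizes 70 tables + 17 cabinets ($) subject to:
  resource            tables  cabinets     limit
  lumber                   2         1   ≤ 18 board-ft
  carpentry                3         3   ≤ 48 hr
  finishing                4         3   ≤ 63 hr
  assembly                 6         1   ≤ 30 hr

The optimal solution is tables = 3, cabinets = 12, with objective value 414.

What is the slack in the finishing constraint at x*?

15

finishing used = 4·3 + 3·12 = 48; slack = 63 − 48 = 15.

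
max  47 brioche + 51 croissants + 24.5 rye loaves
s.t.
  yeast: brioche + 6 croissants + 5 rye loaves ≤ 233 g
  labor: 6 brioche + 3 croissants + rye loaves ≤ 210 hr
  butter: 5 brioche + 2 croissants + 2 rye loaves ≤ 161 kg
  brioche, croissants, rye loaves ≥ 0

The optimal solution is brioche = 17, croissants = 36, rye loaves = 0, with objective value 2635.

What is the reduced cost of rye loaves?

-7.5

At the optimum: yeast uses 233 of 233 (binding); labor uses 210 of 210 (binding); butter uses 157 of 161 (slack = 4).
Slack constraints have shadow price 0 (complementary slackness).
Dual feasibility on the basic columns requires 1·y_yeast + 6·y_labor = 47, 6·y_yeast + 3·y_labor = 51.
→ y_yeast = 5 and y_labor = 7.
Reduced cost of rye loaves: c₃ − yᵀa₃ = 24.5 − (5·5 + 7·1) = 24.5 − 32 = -7.5.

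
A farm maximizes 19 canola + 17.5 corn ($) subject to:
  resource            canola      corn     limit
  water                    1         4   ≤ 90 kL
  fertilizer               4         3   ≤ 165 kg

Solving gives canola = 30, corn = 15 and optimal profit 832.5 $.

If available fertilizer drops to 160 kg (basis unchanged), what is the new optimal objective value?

At the optimum: water uses 90 of 90 (binding); fertilizer uses 165 of 165 (binding).
Dual feasibility on the basic columns requires 1·y_water + 4·y_fertilizer = 19, 4·y_water + 3·y_fertilizer = 17.5.
→ y_water = 1 and y_fertilizer = 4.5.
Δz = y_fertilizer·Δb = 4.5 × (-5) = -22.5, so new z* = 832.5 − 22.5 = 810.

810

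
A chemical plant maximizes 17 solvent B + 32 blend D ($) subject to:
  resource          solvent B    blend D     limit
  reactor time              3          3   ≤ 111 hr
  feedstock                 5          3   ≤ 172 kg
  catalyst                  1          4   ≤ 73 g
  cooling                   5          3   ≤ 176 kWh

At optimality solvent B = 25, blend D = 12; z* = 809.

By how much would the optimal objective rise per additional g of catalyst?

Check each constraint at x*: reactor time 111/111 (tight); feedstock 161/172 (slack 11); catalyst 73/73 (tight); cooling 161/176 (slack 15).
By complementary slackness, y = 0 for the non-binding constraints.
Dual feasibility on the basic columns requires 3·y_reactor time + 1·y_catalyst = 17, 3·y_reactor time + 4·y_catalyst = 32.
This yields shadow prices y_reactor time = 4, y_catalyst = 5.
Shadow price of catalyst = 5.

5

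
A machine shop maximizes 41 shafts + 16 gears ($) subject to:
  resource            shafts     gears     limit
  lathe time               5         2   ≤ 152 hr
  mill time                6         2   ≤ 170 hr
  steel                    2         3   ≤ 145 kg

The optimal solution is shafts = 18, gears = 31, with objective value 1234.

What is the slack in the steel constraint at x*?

16

steel used = 2·18 + 3·31 = 129; slack = 145 − 129 = 16.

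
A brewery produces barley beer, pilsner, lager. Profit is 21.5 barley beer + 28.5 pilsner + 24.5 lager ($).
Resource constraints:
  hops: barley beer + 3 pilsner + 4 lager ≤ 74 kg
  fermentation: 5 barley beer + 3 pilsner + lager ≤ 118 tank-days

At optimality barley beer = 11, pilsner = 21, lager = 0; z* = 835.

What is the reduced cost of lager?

-4.5

At the optimum: hops uses 74 of 74 (binding); fermentation uses 118 of 118 (binding).
Dual feasibility on the basic columns requires 1·y_hops + 5·y_fermentation = 21.5, 3·y_hops + 3·y_fermentation = 28.5.
→ y_hops = 6.5 and y_fermentation = 3.
Reduced cost of lager: c₃ − yᵀa₃ = 24.5 − (6.5·4 + 3·1) = 24.5 − 29 = -4.5.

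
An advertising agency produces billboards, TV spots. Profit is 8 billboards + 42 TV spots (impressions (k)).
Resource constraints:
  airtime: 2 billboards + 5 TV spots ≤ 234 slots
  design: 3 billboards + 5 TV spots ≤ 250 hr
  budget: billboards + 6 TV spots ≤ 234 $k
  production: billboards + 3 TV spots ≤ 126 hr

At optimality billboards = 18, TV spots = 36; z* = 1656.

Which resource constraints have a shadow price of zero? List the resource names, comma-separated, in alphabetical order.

airtime, design

airtime: 216/234 (slack 18)
design: 234/250 (slack 16)
budget: 234/234 (binding)
production: 126/126 (binding)
By complementary slackness, a constraint with positive slack has shadow price 0 → airtime, design.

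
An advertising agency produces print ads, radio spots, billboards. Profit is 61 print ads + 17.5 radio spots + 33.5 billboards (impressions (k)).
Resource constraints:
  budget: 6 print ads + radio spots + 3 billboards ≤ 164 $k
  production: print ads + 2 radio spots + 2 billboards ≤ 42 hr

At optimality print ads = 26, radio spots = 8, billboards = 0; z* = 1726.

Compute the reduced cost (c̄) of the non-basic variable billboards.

Check each constraint at x*: budget 164/164 (tight); production 42/42 (tight).
The binding rows give the dual system: 6·y_budget + 1·y_production = 61 and 1·y_budget + 2·y_production = 17.5.
Solving: y_budget = 9.5, y_production = 4.
Reduced cost of billboards: c₃ − yᵀa₃ = 33.5 − (9.5·3 + 4·2) = 33.5 − 36.5 = -3.

-3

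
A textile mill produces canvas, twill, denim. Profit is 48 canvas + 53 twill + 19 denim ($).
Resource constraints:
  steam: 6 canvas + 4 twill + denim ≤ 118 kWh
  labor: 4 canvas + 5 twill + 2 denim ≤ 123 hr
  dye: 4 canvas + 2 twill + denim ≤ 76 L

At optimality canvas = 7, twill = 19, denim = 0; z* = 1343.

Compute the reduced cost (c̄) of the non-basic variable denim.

Binding: steam and labor. Non-binding: dye (10 unused).
Slack constraints have shadow price 0 (complementary slackness).
From A_Bᵀ y = c: 6·y_steam + 4·y_labor = 48; 4·y_steam + 5·y_labor = 53.
Solving: y_steam = 2, y_labor = 9.
Reduced cost of denim: c₃ − yᵀa₃ = 19 − (2·1 + 9·2) = 19 − 20 = -1.

-1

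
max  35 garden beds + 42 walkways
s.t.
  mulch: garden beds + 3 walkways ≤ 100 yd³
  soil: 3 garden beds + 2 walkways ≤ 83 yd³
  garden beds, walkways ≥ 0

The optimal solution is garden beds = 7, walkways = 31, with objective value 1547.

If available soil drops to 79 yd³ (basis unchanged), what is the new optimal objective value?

1511

Check each constraint at x*: mulch 100/100 (tight); soil 83/83 (tight).
Dual feasibility on the basic columns requires 1·y_mulch + 3·y_soil = 35, 3·y_mulch + 2·y_soil = 42.
→ y_mulch = 8 and y_soil = 9.
Δz = y_soil·Δb = 9 × (-4) = -36, so new z* = 1547 − 36 = 1511.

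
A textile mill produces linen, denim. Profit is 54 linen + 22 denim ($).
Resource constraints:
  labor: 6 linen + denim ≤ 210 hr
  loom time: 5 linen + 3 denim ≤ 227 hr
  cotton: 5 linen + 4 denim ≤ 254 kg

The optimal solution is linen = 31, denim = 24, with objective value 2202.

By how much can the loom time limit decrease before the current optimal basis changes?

52

Binding constraints: labor, loom time. The basis is B = [[6,1],[5,3]] with det 13.
Per unit decrease in loom time, x* moves by d = (0.0769, -0.4615).
The basis stays optimal until denim reaches 0; allowable decrease = 52 hr.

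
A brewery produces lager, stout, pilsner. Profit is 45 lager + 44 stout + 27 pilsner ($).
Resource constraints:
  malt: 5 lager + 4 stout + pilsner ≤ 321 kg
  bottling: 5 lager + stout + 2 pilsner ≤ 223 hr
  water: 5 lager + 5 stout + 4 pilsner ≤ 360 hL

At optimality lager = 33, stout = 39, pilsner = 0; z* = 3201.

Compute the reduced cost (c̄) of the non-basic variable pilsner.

-6

Check each constraint at x*: malt 321/321 (tight); bottling 204/223 (slack 19); water 360/360 (tight).
By complementary slackness, y = 0 for the non-binding constraint.
The binding rows give the dual system: 5·y_malt + 5·y_water = 45 and 4·y_malt + 5·y_water = 44.
→ y_malt = 1 and y_water = 8.
Reduced cost of pilsner: c₃ − yᵀa₃ = 27 − (1·1 + 8·4) = 27 − 33 = -6.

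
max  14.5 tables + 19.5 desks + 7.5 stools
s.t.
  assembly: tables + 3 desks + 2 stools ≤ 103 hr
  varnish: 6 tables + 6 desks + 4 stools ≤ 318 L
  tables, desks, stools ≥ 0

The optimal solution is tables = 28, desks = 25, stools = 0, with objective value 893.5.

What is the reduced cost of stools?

-5.5

Check each constraint at x*: assembly 103/103 (tight); varnish 318/318 (tight).
From A_Bᵀ y = c: 1·y_assembly + 6·y_varnish = 14.5; 3·y_assembly + 6·y_varnish = 19.5.
→ y_assembly = 2.5 and y_varnish = 2.
Reduced cost of stools: c₃ − yᵀa₃ = 7.5 − (2.5·2 + 2·4) = 7.5 − 13 = -5.5.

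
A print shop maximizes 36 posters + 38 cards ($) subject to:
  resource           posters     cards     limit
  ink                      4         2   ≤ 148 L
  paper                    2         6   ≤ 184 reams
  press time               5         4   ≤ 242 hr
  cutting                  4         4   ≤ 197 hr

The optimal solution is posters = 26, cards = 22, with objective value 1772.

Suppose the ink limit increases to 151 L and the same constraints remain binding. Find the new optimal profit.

Check each constraint at x*: ink 148/148 (tight); paper 184/184 (tight); press time 218/242 (slack 24); cutting 192/197 (slack 5).
Slack constraints have shadow price 0 (complementary slackness).
The binding rows give the dual system: 4·y_ink + 2·y_paper = 36 and 2·y_ink + 6·y_paper = 38.
Solving: y_ink = 7, y_paper = 4.
Δz = y_ink·Δb = 7 × (3) = 21, so new z* = 1772 + 21 = 1793.

1793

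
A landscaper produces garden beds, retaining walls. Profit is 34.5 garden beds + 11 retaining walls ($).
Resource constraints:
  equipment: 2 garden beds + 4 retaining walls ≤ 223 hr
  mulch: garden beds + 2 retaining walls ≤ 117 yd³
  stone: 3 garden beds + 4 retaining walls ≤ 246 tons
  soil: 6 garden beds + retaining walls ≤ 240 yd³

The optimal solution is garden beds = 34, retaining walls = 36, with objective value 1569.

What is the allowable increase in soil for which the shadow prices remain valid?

252

Binding constraints: stone, soil. The basis is B = [[3,4],[6,1]] with det -21.
Per unit increase in soil, x* moves by d = (0.1905, -0.1429).
The basis stays optimal until retaining walls reaches 0; allowable increase = 252 yd³.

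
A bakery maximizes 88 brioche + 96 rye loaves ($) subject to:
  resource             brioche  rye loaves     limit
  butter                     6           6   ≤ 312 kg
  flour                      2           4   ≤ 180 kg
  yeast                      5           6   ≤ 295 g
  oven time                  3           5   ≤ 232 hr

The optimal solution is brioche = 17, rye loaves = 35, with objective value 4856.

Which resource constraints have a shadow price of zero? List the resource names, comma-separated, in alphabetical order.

flour, oven time

butter: 312/312 (binding)
flour: 174/180 (slack 6)
yeast: 295/295 (binding)
oven time: 226/232 (slack 6)
By complementary slackness, a constraint with positive slack has shadow price 0 → flour, oven time.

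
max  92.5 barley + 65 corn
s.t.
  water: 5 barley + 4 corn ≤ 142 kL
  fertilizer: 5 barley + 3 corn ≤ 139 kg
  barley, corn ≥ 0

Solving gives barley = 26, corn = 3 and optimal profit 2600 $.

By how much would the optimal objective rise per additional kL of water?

At the optimum: water uses 142 of 142 (binding); fertilizer uses 139 of 139 (binding).
Dual feasibility on the basic columns requires 5·y_water + 5·y_fertilizer = 92.5, 4·y_water + 3·y_fertilizer = 65.
This yields shadow prices y_water = 9.5, y_fertilizer = 9.
Shadow price of water = 9.5.

9.5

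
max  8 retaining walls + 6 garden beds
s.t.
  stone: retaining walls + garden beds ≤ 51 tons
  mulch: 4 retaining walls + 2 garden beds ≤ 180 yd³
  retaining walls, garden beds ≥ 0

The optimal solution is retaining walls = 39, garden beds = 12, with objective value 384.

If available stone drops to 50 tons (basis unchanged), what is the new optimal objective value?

380

At the optimum: stone uses 51 of 51 (binding); mulch uses 180 of 180 (binding).
Dual feasibility on the basic columns requires 1·y_stone + 4·y_mulch = 8, 1·y_stone + 2·y_mulch = 6.
Solving: y_stone = 4, y_mulch = 1.
Δz = y_stone·Δb = 4 × (-1) = -4, so new z* = 384 − 4 = 380.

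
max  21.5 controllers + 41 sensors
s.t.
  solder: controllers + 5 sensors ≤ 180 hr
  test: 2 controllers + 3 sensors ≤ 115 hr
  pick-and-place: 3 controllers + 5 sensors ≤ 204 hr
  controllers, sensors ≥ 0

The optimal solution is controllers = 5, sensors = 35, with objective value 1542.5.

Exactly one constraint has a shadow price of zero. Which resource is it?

pick-and-place

solder: 180/180 (binding)
test: 115/115 (binding)
pick-and-place: 190/204 (slack 14)
By complementary slackness, a constraint with positive slack has shadow price 0 → pick-and-place.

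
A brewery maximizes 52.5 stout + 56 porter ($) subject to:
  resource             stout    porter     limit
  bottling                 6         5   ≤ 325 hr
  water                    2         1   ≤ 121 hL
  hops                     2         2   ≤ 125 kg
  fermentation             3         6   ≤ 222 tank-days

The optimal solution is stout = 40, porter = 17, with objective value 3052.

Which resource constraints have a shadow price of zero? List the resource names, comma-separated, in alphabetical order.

bottling: 325/325 (binding)
water: 97/121 (slack 24)
hops: 114/125 (slack 11)
fermentation: 222/222 (binding)
By complementary slackness, a constraint with positive slack has shadow price 0 → hops, water.

hops, water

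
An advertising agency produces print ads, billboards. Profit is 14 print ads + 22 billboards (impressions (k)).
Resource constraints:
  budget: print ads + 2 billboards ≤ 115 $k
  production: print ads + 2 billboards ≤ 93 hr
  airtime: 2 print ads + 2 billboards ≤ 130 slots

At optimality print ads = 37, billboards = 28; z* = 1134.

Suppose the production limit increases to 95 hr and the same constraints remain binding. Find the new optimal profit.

Check each constraint at x*: budget 93/115 (slack 22); production 93/93 (tight); airtime 130/130 (tight).
Since budget is not tight, its dual is 0.
Dual feasibility on the basic columns requires 1·y_production + 2·y_airtime = 14, 2·y_production + 2·y_airtime = 22.
→ y_production = 8 and y_airtime = 3.
Δz = y_production·Δb = 8 × (2) = 16, so new z* = 1134 + 16 = 1150.

1150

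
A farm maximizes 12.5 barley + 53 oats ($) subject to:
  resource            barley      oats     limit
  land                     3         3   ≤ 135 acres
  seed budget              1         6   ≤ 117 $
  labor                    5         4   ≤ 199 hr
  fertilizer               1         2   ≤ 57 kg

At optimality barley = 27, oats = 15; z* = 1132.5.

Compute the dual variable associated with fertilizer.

5.5

Check each constraint at x*: land 126/135 (slack 9); seed budget 117/117 (tight); labor 195/199 (slack 4); fertilizer 57/57 (tight).
Since land, labor are not tight, their duals are 0.
From A_Bᵀ y = c: 1·y_seed budget + 1·y_fertilizer = 12.5; 6·y_seed budget + 2·y_fertilizer = 53.
This yields shadow prices y_seed budget = 7, y_fertilizer = 5.5.
Shadow price of fertilizer = 5.5.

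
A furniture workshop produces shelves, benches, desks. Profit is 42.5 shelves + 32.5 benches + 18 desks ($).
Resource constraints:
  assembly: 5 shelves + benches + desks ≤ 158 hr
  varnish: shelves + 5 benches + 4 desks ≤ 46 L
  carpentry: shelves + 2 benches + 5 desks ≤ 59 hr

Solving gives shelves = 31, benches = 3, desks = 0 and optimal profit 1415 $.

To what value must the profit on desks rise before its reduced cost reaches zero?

27.5

Check each constraint at x*: assembly 158/158 (tight); varnish 46/46 (tight); carpentry 37/59 (slack 22).
Slack constraints have shadow price 0 (complementary slackness).
Dual feasibility on the basic columns requires 5·y_assembly + 1·y_varnish = 42.5, 1·y_assembly + 5·y_varnish = 32.5.
Solving: y_assembly = 7.5, y_varnish = 5.
desks enters the basis when its profit ≥ yᵀa₃ = 7.5·1 + 5·4 = 27.5.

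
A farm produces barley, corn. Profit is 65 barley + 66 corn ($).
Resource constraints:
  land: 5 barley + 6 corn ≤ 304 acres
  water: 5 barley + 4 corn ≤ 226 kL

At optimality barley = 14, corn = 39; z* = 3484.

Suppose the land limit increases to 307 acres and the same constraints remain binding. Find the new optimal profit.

3505

Check each constraint at x*: land 304/304 (tight); water 226/226 (tight).
From A_Bᵀ y = c: 5·y_land + 5·y_water = 65; 6·y_land + 4·y_water = 66.
Solving: y_land = 7, y_water = 6.
Δz = y_land·Δb = 7 × (3) = 21, so new z* = 3484 + 21 = 3505.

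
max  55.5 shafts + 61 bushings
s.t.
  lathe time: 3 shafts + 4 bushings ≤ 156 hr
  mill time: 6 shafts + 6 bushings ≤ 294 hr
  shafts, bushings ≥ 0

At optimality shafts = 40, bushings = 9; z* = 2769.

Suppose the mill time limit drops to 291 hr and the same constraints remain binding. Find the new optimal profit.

Both lathe time and mill time are binding at x*.
From A_Bᵀ y = c: 3·y_lathe time + 6·y_mill time = 55.5; 4·y_lathe time + 6·y_mill time = 61.
Solving: y_lathe time = 5.5, y_mill time = 6.5.
Δz = y_mill time·Δb = 6.5 × (-3) = -19.5, so new z* = 2769 − 19.5 = 2749.5.

2749.5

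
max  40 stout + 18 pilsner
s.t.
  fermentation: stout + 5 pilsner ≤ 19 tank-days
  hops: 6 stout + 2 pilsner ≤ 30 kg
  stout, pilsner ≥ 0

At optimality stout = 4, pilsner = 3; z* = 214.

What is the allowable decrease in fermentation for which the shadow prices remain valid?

Binding constraints: fermentation, hops. The basis is B = [[1,5],[6,2]] with det -28.
Per unit decrease in fermentation, x* moves by d = (0.0714, -0.2143).
The basis stays optimal until pilsner reaches 0; allowable decrease = 14 tank-days.

14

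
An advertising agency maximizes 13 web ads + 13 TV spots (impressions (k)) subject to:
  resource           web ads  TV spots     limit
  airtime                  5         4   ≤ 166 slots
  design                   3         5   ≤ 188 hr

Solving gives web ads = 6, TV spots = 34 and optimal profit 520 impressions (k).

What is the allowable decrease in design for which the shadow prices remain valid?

88.4

Binding constraints: airtime, design. The basis is B = [[5,4],[3,5]] with det 13.
Per unit decrease in design, x* moves by d = (0.3077, -0.3846).
The basis stays optimal until TV spots reaches 0; allowable decrease = 88.4 hr.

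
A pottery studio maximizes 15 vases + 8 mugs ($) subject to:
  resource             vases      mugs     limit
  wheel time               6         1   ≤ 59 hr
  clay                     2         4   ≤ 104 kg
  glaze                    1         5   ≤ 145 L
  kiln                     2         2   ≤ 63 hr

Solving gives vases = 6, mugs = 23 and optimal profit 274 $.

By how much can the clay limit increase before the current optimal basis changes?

11

Binding constraints: wheel time, clay. The basis is B = [[6,1],[2,4]] with det 22.
Per unit increase in clay, x* moves by d = (-0.0455, 0.2727).
The basis stays optimal until kiln becomes binding; allowable increase = 11 kg.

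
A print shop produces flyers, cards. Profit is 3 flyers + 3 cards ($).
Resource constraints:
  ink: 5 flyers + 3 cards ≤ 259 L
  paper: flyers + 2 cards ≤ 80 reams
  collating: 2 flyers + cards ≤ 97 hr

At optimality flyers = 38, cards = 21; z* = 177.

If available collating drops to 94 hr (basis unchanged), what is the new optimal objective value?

174

At the optimum: ink uses 253 of 259 (slack = 6); paper uses 80 of 80 (binding); collating uses 97 of 97 (binding).
Slack constraints have shadow price 0 (complementary slackness).
The binding rows give the dual system: 1·y_paper + 2·y_collating = 3 and 2·y_paper + 1·y_collating = 3.
This yields shadow prices y_paper = 1, y_collating = 1.
Δz = y_collating·Δb = 1 × (-3) = -3, so new z* = 177 − 3 = 174.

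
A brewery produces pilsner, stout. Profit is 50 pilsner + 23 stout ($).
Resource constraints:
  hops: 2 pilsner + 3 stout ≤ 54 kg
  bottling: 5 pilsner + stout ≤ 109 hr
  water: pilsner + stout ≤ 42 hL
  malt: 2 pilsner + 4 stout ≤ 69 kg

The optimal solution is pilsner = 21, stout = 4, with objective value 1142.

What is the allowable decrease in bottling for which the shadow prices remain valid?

Binding constraints: hops, bottling. The basis is B = [[2,3],[5,1]] with det -13.
Per unit decrease in bottling, x* moves by d = (-0.2308, 0.1538).
The basis stays optimal until malt becomes binding; allowable decrease = 71.5 hr.

71.5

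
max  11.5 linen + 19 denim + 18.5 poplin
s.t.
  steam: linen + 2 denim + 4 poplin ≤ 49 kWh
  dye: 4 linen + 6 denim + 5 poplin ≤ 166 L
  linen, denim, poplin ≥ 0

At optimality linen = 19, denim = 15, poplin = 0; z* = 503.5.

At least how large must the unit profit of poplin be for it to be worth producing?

24

Both steam and dye are binding at x*.
The binding rows give the dual system: 1·y_steam + 4·y_dye = 11.5 and 2·y_steam + 6·y_dye = 19.
Solving: y_steam = 3.5, y_dye = 2.
poplin enters the basis when its profit ≥ yᵀa₃ = 3.5·4 + 2·5 = 24.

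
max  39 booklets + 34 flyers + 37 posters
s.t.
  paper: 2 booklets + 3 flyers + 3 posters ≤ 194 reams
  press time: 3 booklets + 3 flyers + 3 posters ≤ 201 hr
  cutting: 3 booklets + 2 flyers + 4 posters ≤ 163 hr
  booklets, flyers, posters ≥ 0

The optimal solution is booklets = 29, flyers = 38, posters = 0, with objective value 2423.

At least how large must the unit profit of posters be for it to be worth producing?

44

Binding: press time and cutting. Non-binding: paper (22 unused).
Slack constraints have shadow price 0 (complementary slackness).
From A_Bᵀ y = c: 3·y_press time + 3·y_cutting = 39; 3·y_press time + 2·y_cutting = 34.
Solving: y_press time = 8, y_cutting = 5.
posters enters the basis when its profit ≥ yᵀa₃ = 8·3 + 5·4 = 44.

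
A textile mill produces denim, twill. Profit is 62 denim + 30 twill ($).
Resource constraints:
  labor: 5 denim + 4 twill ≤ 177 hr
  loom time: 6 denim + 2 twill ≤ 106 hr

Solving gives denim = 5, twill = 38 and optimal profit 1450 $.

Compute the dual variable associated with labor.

4

At the optimum: labor uses 177 of 177 (binding); loom time uses 106 of 106 (binding).
From A_Bᵀ y = c: 5·y_labor + 6·y_loom time = 62; 4·y_labor + 2·y_loom time = 30.
This yields shadow prices y_labor = 4, y_loom time = 7.
Shadow price of labor = 4.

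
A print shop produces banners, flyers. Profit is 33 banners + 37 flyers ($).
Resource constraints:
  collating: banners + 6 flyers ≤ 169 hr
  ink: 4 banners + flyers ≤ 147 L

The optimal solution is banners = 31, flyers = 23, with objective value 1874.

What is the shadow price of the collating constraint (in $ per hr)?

Check each constraint at x*: collating 169/169 (tight); ink 147/147 (tight).
From A_Bᵀ y = c: 1·y_collating + 4·y_ink = 33; 6·y_collating + 1·y_ink = 37.
→ y_collating = 5 and y_ink = 7.
Shadow price of collating = 5.

5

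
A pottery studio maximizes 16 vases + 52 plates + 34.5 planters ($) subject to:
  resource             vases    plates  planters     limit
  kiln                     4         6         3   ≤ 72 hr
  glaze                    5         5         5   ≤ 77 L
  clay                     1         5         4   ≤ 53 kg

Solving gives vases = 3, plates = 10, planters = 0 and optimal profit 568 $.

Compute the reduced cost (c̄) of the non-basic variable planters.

-3.5

Check each constraint at x*: kiln 72/72 (tight); glaze 65/77 (slack 12); clay 53/53 (tight).
Slack constraints have shadow price 0 (complementary slackness).
From A_Bᵀ y = c: 4·y_kiln + 1·y_clay = 16; 6·y_kiln + 5·y_clay = 52.
Solving: y_kiln = 2, y_clay = 8.
Reduced cost of planters: c₃ − yᵀa₃ = 34.5 − (2·3 + 8·4) = 34.5 − 38 = -3.5.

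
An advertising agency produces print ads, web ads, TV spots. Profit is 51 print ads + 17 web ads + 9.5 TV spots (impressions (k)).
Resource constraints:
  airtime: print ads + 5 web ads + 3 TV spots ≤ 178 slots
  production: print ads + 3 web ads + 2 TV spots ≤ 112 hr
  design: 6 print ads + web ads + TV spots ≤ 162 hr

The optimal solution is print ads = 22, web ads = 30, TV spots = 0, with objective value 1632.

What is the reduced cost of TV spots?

At the optimum: airtime uses 172 of 178 (slack = 6); production uses 112 of 112 (binding); design uses 162 of 162 (binding).
Since airtime is not tight, its dual is 0.
The binding rows give the dual system: 1·y_production + 6·y_design = 51 and 3·y_production + 1·y_design = 17.
→ y_production = 3 and y_design = 8.
Reduced cost of TV spots: c₃ − yᵀa₃ = 9.5 − (3·2 + 8·1) = 9.5 − 14 = -4.5.

-4.5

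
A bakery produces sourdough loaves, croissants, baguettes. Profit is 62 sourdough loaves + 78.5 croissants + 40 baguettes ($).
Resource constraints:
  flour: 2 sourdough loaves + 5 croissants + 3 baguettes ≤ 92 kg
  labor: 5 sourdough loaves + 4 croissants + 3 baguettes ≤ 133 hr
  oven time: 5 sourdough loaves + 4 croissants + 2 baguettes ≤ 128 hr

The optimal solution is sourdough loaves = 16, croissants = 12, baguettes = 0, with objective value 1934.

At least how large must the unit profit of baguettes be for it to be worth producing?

Binding: flour and oven time. Non-binding: labor (5 unused).
Since labor is not tight, its dual is 0.
Dual feasibility on the basic columns requires 2·y_flour + 5·y_oven time = 62, 5·y_flour + 4·y_oven time = 78.5.
This yields shadow prices y_flour = 8.5, y_oven time = 9.
baguettes enters the basis when its profit ≥ yᵀa₃ = 8.5·3 + 9·2 = 43.5.

43.5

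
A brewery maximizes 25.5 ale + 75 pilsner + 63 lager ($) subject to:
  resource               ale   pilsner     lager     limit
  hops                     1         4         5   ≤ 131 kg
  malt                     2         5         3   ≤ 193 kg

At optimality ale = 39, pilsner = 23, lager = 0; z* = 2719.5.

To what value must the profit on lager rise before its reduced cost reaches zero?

Both hops and malt are binding at x*.
Dual feasibility on the basic columns requires 1·y_hops + 2·y_malt = 25.5, 4·y_hops + 5·y_malt = 75.
Solving: y_hops = 7.5, y_malt = 9.
lager enters the basis when its profit ≥ yᵀa₃ = 7.5·5 + 9·3 = 64.5.

64.5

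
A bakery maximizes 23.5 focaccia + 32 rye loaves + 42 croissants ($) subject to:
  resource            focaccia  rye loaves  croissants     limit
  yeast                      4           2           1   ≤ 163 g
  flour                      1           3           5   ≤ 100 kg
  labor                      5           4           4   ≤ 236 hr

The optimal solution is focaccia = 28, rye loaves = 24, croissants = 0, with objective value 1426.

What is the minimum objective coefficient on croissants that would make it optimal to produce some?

At the optimum: yeast uses 160 of 163 (slack = 3); flour uses 100 of 100 (binding); labor uses 236 of 236 (binding).
Slack constraints have shadow price 0 (complementary slackness).
From A_Bᵀ y = c: 1·y_flour + 5·y_labor = 23.5; 3·y_flour + 4·y_labor = 32.
This yields shadow prices y_flour = 6, y_labor = 3.5.
croissants enters the basis when its profit ≥ yᵀa₃ = 6·5 + 3.5·4 = 44.

44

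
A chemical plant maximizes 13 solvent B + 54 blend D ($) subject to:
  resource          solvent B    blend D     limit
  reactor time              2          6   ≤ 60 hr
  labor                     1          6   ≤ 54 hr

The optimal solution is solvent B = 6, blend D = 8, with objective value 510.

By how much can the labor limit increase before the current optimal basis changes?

Binding constraints: reactor time, labor. The basis is B = [[2,6],[1,6]] with det 6.
Per unit increase in labor, x* moves by d = (-1, 0.3333).
The basis stays optimal until solvent B reaches 0; allowable increase = 6 hr.

6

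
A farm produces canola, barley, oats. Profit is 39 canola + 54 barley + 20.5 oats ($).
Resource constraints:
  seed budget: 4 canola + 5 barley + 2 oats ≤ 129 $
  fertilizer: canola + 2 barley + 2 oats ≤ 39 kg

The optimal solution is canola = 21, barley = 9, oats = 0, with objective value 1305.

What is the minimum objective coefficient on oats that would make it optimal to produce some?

30

Check each constraint at x*: seed budget 129/129 (tight); fertilizer 39/39 (tight).
The binding rows give the dual system: 4·y_seed budget + 1·y_fertilizer = 39 and 5·y_seed budget + 2·y_fertilizer = 54.
Solving: y_seed budget = 8, y_fertilizer = 7.
oats enters the basis when its profit ≥ yᵀa₃ = 8·2 + 7·2 = 30.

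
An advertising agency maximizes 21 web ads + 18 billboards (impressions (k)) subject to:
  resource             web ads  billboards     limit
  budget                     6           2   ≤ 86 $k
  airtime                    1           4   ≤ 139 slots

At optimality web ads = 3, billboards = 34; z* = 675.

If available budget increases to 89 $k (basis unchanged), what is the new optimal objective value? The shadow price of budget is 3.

684

Δb = 3, so new z* = 675 + (3)·(3) = 675 + 9 = 684.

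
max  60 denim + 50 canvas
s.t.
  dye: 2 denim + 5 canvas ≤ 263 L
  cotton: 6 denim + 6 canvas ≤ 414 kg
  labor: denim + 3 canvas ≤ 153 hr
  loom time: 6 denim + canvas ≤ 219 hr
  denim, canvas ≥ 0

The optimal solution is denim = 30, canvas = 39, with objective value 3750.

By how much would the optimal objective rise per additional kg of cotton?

Check each constraint at x*: dye 255/263 (slack 8); cotton 414/414 (tight); labor 147/153 (slack 6); loom time 219/219 (tight).
Slack constraints have shadow price 0 (complementary slackness).
From A_Bᵀ y = c: 6·y_cotton + 6·y_loom time = 60; 6·y_cotton + 1·y_loom time = 50.
→ y_cotton = 8 and y_loom time = 2.
Shadow price of cotton = 8.

8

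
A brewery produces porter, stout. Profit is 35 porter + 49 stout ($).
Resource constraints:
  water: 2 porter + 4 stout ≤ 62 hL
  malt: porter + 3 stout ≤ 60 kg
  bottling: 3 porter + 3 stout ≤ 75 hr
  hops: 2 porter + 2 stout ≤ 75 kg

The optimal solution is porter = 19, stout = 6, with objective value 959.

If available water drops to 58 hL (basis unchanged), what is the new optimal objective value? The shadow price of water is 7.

931

Δb = -4, so new z* = 959 + (7)·(-4) = 959 − 28 = 931.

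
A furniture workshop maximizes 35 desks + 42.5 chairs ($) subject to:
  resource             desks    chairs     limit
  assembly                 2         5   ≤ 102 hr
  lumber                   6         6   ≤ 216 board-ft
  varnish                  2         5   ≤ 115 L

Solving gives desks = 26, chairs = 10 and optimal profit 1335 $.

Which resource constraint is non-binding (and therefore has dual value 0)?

varnish

assembly: 102/102 (binding)
lumber: 216/216 (binding)
varnish: 102/115 (slack 13)
By complementary slackness, a constraint with positive slack has shadow price 0 → varnish.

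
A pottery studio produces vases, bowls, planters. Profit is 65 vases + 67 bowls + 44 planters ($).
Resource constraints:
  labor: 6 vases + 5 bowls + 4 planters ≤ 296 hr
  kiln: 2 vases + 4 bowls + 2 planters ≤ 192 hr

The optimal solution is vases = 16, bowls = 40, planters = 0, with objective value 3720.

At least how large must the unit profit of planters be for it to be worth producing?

Check each constraint at x*: labor 296/296 (tight); kiln 192/192 (tight).
From A_Bᵀ y = c: 6·y_labor + 2·y_kiln = 65; 5·y_labor + 4·y_kiln = 67.
Solving: y_labor = 9, y_kiln = 5.5.
planters enters the basis when its profit ≥ yᵀa₃ = 9·4 + 5.5·2 = 47.

47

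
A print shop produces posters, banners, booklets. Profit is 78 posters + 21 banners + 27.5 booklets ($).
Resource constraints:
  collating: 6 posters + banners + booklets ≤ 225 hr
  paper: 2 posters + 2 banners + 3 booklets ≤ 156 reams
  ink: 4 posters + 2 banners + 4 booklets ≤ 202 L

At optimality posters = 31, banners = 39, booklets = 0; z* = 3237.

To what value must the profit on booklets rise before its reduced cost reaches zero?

33

At the optimum: collating uses 225 of 225 (binding); paper uses 140 of 156 (slack = 16); ink uses 202 of 202 (binding).
Since paper is not tight, its dual is 0.
The binding rows give the dual system: 6·y_collating + 4·y_ink = 78 and 1·y_collating + 2·y_ink = 21.
→ y_collating = 9 and y_ink = 6.
booklets enters the basis when its profit ≥ yᵀa₃ = 9·1 + 6·4 = 33.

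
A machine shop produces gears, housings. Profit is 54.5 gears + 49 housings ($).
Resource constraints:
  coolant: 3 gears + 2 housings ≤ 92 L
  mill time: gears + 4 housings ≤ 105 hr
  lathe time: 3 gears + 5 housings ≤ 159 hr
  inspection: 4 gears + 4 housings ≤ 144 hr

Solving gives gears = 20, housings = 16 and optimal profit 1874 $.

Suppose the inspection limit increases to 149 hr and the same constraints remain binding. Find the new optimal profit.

Binding: coolant and inspection. Non-binding: mill time (21 unused), lathe time (19 unused).
Slack constraints have shadow price 0 (complementary slackness).
The binding rows give the dual system: 3·y_coolant + 4·y_inspection = 54.5 and 2·y_coolant + 4·y_inspection = 49.
This yields shadow prices y_coolant = 5.5, y_inspection = 9.5.
Δz = y_inspection·Δb = 9.5 × (5) = 47.5, so new z* = 1874 + 47.5 = 1921.5.

1921.5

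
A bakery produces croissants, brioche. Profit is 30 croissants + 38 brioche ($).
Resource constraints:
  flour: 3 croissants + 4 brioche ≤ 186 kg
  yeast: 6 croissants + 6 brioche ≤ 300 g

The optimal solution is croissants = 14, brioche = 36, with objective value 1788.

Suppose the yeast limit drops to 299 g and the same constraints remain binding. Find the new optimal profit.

1787

At the optimum: flour uses 186 of 186 (binding); yeast uses 300 of 300 (binding).
From A_Bᵀ y = c: 3·y_flour + 6·y_yeast = 30; 4·y_flour + 6·y_yeast = 38.
Solving: y_flour = 8, y_yeast = 1.
Δz = y_yeast·Δb = 1 × (-1) = -1, so new z* = 1788 − 1 = 1787.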